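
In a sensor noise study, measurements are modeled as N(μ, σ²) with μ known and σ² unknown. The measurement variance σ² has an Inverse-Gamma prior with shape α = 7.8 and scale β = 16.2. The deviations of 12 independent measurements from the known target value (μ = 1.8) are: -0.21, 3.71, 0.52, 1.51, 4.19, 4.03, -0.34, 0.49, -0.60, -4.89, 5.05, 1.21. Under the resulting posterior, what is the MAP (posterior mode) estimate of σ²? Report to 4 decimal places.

With known mean μ and an Inverse-Gamma(α, β) prior on σ², the Normal likelihood is conjugate: posterior is Inv-Gamma(α + n/2, β + Σ(xᵢ−μ)²/2).
Σ(xᵢ−μ)² = (-0.21)² + (3.71)² + (0.52)² + (1.51)² + (4.19)² + (4.03)² + (-0.34)² + (0.49)² + (-0.60)² + (-4.89)² + (5.05)² + (1.21)² = 101.7501.
Posterior: Inv-Gamma(7.8 + 12/2, 16.2 + 101.7501/2) = Inv-Gamma(13.80, 67.07505).
Mode = β/(α+1) = 67.07505/14.80 = 4.5321.

4.5321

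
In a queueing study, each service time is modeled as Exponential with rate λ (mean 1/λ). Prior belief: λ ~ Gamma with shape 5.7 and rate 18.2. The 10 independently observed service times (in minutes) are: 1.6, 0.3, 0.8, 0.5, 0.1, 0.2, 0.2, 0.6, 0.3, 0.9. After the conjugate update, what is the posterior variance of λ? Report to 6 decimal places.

With a Gamma(shape α, rate β) prior on the exponential rate λ, the posterior after n observations with total T = Σxᵢ is Gamma(α+n, β+T).
Sum of observations T = 5.5 minutes; n = 10.
Posterior: Gamma(5.7+10, 18.2+5.5) = Gamma(15.7, 23.7).
Var = α/β² = 0.027951.

0.027951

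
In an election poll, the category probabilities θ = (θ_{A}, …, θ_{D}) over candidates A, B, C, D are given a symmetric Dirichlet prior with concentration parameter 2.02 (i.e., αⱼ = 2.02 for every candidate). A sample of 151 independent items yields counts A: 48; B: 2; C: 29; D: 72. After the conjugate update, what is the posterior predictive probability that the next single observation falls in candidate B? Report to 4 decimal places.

0.0253

The Dirichlet prior is conjugate to the Multinomial likelihood: each posterior αⱼ = prior αⱼ + observed count nⱼ.
Posterior concentration: (50.02, 4.02, 31.02, 74.02), total = 159.08.
P(next = B | data) = α_{B}/Σα = 0.0253.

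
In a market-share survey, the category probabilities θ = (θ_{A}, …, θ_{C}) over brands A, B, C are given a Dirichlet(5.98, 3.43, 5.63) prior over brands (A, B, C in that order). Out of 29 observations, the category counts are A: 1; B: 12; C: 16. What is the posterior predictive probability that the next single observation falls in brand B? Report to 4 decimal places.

The Dirichlet prior is conjugate to the Multinomial likelihood: each posterior αⱼ = prior αⱼ + observed count nⱼ.
Posterior concentration: (6.98, 15.43, 21.63), total = 44.04.
P(next = B | data) = α_{B}/Σα = 0.3504.

0.3504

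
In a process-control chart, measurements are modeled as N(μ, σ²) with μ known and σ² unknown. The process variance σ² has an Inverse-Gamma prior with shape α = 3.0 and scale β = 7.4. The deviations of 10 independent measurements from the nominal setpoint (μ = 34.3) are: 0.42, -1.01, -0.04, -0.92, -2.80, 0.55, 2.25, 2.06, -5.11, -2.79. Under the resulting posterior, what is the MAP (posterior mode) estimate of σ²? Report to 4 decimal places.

With known mean μ and an Inverse-Gamma(α, β) prior on σ², the Normal likelihood is conjugate: posterior is Inv-Gamma(α + n/2, β + Σ(xᵢ−μ)²/2).
Σ(xᵢ−μ)² = (0.42)² + (-1.01)² + (-0.04)² + (-0.92)² + (-2.80)² + (0.55)² + (2.25)² + (2.06)² + (-5.11)² + (-2.79)² = 53.3893.
Posterior: Inv-Gamma(3.0 + 10/2, 7.4 + 53.3893/2) = Inv-Gamma(8.00, 34.09465).
Mode = β/(α+1) = 34.09465/9.00 = 3.7883.

3.7883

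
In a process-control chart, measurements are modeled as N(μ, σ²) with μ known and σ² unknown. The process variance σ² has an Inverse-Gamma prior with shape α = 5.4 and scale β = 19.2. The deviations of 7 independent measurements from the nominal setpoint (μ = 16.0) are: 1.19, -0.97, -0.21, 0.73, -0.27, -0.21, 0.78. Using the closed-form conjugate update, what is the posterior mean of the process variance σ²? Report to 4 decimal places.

With known mean μ and an Inverse-Gamma(α, β) prior on σ², the Normal likelihood is conjugate: posterior is Inv-Gamma(α + n/2, β + Σ(xᵢ−μ)²/2).
Σ(xᵢ−μ)² = (1.19)² + (-0.97)² + (-0.21)² + (0.73)² + (-0.27)² + (-0.21)² + (0.78)² = 3.6594.
Posterior: Inv-Gamma(5.4 + 7/2, 19.2 + 3.6594/2) = Inv-Gamma(8.90, 21.02970).
E[σ²|data] = β/(α−1) = 21.02970/7.90 = 2.6620.

2.6620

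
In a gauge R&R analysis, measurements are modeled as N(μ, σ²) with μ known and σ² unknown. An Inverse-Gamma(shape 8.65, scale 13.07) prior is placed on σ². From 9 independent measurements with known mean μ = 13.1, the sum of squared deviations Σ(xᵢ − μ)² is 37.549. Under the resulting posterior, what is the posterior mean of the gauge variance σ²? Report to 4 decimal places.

2.6209

With known mean μ and an Inverse-Gamma(α, β) prior on σ², the Normal likelihood is conjugate: posterior is Inv-Gamma(α + n/2, β + Σ(xᵢ−μ)²/2).
Posterior: Inv-Gamma(8.65 + 9/2, 13.07 + 37.549/2) = Inv-Gamma(13.15, 31.8445).
E[σ²|data] = β/(α−1) = 31.8445/12.15 = 2.6209.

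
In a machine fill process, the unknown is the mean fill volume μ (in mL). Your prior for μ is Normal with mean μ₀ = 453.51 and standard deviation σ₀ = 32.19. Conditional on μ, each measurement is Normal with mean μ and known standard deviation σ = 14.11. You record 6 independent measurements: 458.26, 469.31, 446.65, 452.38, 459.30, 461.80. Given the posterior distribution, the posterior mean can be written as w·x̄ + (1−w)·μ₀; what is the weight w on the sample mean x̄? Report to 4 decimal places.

0.9690

For Normal data with known variance σ², a Normal(μ₀, σ₀²) prior on μ is conjugate. Posterior precision = 1/σ₀² + n/σ²; posterior mean is the precision-weighted average of μ₀ and x̄.
σ₀² = 32.19² = 1036.1961, σ² = 14.11² = 199.0921. Prior precision 1/σ₀² = 1/1036.1961; data precision n/σ² = 6/199.0921.
w = (n/σ²)/(1/σ₀² + n/σ²) = n·σ₀²/(σ² + n·σ₀²) = 6·1036.1961/(199.0921 + 6·1036.1961) = 6217.1766/6416.2687 = 0.9690.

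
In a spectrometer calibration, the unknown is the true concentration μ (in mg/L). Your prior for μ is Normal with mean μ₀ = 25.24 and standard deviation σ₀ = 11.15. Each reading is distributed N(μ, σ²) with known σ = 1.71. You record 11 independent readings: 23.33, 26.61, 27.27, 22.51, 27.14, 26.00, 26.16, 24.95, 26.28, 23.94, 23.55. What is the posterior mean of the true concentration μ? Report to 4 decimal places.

For Normal data with known variance σ², a Normal(μ₀, σ₀²) prior on μ is conjugate. Posterior precision = 1/σ₀² + n/σ²; posterior mean is the precision-weighted average of μ₀ and x̄.
Σxᵢ = 23.33 + 26.61 + 27.27 + 22.51 + 27.14 + 26.00 + 26.16 + 24.95 + 26.28 + 23.94 + 23.55 = 277.74, so n·x̄ = 277.74.
σ₀² = 11.15² = 124.3225, σ² = 1.71² = 2.9241; σ² + n·σ₀² = 2.9241 + 11·124.3225 = 1370.4716.
Posterior mean = (μ₀/σ₀² + n·x̄/σ²)/(1/σ₀² + n/σ²) = (σ²·μ₀ + σ₀²·n·x̄)/(σ² + n·σ₀²) = (2.9241·25.24 + 124.3225·277.74)/1370.4716 = 34603.135434/1370.4716 = 25.2491.

25.2491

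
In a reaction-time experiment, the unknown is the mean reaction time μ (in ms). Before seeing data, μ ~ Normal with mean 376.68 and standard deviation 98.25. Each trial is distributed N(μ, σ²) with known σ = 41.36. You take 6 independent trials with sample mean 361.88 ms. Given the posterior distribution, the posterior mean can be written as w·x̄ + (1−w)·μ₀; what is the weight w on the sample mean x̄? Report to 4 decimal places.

0.9713

For Normal data with known variance σ², a Normal(μ₀, σ₀²) prior on μ is conjugate. Posterior precision = 1/σ₀² + n/σ²; posterior mean is the precision-weighted average of μ₀ and x̄.
σ₀² = 98.25² = 9653.0625, σ² = 41.36² = 1710.6496. Prior precision 1/σ₀² = 1/9653.0625; data precision n/σ² = 6/1710.6496.
w = (n/σ²)/(1/σ₀² + n/σ²) = n·σ₀²/(σ² + n·σ₀²) = 6·9653.0625/(1710.6496 + 6·9653.0625) = 57918.375/59629.0246 = 0.9713.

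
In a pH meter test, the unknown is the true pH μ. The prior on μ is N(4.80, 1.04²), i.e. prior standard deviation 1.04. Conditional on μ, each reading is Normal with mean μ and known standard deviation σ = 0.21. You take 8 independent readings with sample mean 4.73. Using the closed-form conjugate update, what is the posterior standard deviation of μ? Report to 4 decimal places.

For Normal data with known variance σ², a Normal(μ₀, σ₀²) prior on μ is conjugate. Posterior precision = 1/σ₀² + n/σ²; posterior mean is the precision-weighted average of μ₀ and x̄.
σ₀² = 1.04² = 1.0816, σ² = 0.21² = 0.0441; σ² + n·σ₀² = 0.0441 + 8·1.0816 = 8.6969.
Posterior precision = 1/σ₀² + n/σ² = 1/1.0816 + 8/0.0441 = (σ² + n·σ₀²)/(σ₀²σ²) = 8.6969/(1.0816·0.0441); posterior variance σₙ² = σ₀²σ²/(σ² + n·σ₀²) = 1.0816·0.0441/8.6969 = 0.005485.
Posterior SD = √σₙ² = √(1.0816·0.0441/8.6969) = 0.0741.

0.0741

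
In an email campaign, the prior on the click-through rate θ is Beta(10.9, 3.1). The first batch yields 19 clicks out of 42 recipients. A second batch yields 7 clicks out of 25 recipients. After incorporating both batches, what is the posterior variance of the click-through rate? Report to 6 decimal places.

The Beta prior is conjugate to a Binomial/Bernoulli likelihood; the update adds successes to α and failures to β.
After batch 1: Beta(10.9+19, 3.1+23) = Beta(29.9, 26.1).
After batch 2: Beta(29.9+7, 26.1+18) = Beta(36.9, 44.1).
Var = αβ/((α+β)²(α+β+1)) = 36.9·44.1/(81.0²·82.0) = 0.003025.

0.003025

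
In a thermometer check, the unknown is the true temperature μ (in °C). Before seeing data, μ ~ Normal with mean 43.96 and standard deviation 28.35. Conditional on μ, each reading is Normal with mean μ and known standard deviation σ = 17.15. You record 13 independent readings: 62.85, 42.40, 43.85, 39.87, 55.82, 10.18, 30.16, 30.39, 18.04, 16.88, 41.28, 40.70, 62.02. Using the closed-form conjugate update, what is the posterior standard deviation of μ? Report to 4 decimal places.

4.6910

For Normal data with known variance σ², a Normal(μ₀, σ₀²) prior on μ is conjugate. Posterior precision = 1/σ₀² + n/σ²; posterior mean is the precision-weighted average of μ₀ and x̄.
σ₀² = 28.35² = 803.7225, σ² = 17.15² = 294.1225; σ² + n·σ₀² = 294.1225 + 13·803.7225 = 10742.515.
Posterior precision = 1/σ₀² + n/σ² = 1/803.7225 + 13/294.1225 = (σ² + n·σ₀²)/(σ₀²σ²) = 10742.515/(803.7225·294.1225); posterior variance σₙ² = σ₀²σ²/(σ² + n·σ₀²) = 803.7225·294.1225/10742.515 = 22.005356.
Posterior SD = √σₙ² = √(803.7225·294.1225/10742.515) = 4.6910.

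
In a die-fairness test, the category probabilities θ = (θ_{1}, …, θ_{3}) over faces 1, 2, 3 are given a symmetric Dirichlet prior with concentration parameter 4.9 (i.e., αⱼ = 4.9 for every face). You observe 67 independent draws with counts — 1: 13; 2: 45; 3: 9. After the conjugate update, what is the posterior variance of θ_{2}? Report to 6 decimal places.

The Dirichlet prior is conjugate to the Multinomial likelihood: each posterior αⱼ = prior αⱼ + observed count nⱼ.
Posterior concentration: (17.9, 49.9, 13.9), total = 81.7.
Var[θ_j] = α_j(Σα−α_j)/((Σα)²(Σα+1)) = 49.9·31.8/(81.7²·82.7) = 0.002875.

0.002875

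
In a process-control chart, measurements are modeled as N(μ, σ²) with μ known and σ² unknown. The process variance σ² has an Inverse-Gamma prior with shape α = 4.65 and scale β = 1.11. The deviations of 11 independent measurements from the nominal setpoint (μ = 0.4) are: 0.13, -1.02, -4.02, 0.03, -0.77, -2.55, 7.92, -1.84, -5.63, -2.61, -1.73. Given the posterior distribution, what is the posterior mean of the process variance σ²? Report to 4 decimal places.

7.3305

With known mean μ and an Inverse-Gamma(α, β) prior on σ², the Normal likelihood is conjugate: posterior is Inv-Gamma(α + n/2, β + Σ(xᵢ−μ)²/2).
Σ(xᵢ−μ)² = (0.13)² + (-1.02)² + (-4.02)² + (0.03)² + (-0.77)² + (-2.55)² + (7.92)² + (-1.84)² + (-5.63)² + (-2.61)² + (-1.73)² = 131.9279.
Posterior: Inv-Gamma(4.65 + 11/2, 1.11 + 131.9279/2) = Inv-Gamma(10.15, 67.07395).
E[σ²|data] = β/(α−1) = 67.07395/9.15 = 7.3305.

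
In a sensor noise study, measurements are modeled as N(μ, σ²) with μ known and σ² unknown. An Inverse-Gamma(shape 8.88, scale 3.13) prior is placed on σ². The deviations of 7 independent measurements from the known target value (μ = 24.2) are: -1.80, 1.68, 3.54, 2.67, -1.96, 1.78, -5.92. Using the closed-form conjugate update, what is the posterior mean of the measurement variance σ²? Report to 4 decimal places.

3.2530

With known mean μ and an Inverse-Gamma(α, β) prior on σ², the Normal likelihood is conjugate: posterior is Inv-Gamma(α + n/2, β + Σ(xᵢ−μ)²/2).
Σ(xᵢ−μ)² = (-1.80)² + (1.68)² + (3.54)² + (2.67)² + (-1.96)² + (1.78)² + (-5.92)² = 67.7793.
Posterior: Inv-Gamma(8.88 + 7/2, 3.13 + 67.7793/2) = Inv-Gamma(12.38, 37.01965).
E[σ²|data] = β/(α−1) = 37.01965/11.38 = 3.2530.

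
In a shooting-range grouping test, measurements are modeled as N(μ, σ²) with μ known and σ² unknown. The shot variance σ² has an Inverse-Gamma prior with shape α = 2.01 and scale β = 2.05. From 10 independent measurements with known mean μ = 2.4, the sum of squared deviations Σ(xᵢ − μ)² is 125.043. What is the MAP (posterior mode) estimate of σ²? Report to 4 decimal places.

With known mean μ and an Inverse-Gamma(α, β) prior on σ², the Normal likelihood is conjugate: posterior is Inv-Gamma(α + n/2, β + Σ(xᵢ−μ)²/2).
Posterior: Inv-Gamma(2.01 + 10/2, 2.05 + 125.043/2) = Inv-Gamma(7.01, 64.5715).
Mode = β/(α+1) = 64.5715/8.01 = 8.0614.

8.0614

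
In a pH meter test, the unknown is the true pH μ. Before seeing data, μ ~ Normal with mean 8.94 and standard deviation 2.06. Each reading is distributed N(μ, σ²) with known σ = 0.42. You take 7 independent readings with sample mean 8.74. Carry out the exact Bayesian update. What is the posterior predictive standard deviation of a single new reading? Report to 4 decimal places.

0.4488

For Normal data with known variance σ², a Normal(μ₀, σ₀²) prior on μ is conjugate. Posterior precision = 1/σ₀² + n/σ²; posterior mean is the precision-weighted average of μ₀ and x̄.
σ₀² = 2.06² = 4.2436, σ² = 0.42² = 0.1764; σ² + n·σ₀² = 0.1764 + 7·4.2436 = 29.8816.
Posterior precision = 1/σ₀² + n/σ² = 1/4.2436 + 7/0.1764 = (σ² + n·σ₀²)/(σ₀²σ²) = 29.8816/(4.2436·0.1764); posterior variance σₙ² = σ₀²σ²/(σ² + n·σ₀²) = 4.2436·0.1764/29.8816 = 0.025051.
Predictive variance for one new observation = σₙ² + σ² = 4.2436·0.1764/29.8816 + 0.1764 = σ²·(σ₀² + 29.8816)/29.8816 = 0.1764·34.1252/29.8816 = 0.201451; SD = √(0.1764·34.1252/29.8816) = 0.4488.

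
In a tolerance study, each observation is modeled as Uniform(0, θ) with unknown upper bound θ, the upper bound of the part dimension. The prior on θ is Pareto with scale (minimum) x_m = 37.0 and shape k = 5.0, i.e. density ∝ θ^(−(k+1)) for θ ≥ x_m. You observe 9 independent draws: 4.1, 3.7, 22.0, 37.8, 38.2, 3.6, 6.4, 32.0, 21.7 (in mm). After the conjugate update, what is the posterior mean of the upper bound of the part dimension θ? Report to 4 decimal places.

41.1385

A Pareto(scale x_m, shape k) prior on the upper bound θ of Uniform(0, θ) is conjugate: posterior is Pareto(max(x_m, max xᵢ), k + n).
Sample maximum = 38.2; prior scale x_m = 37.0 → posterior scale = max = 38.2.
Posterior shape = 5.0 + 9 = 14.0.
E[θ|data] = k·x_m/(k−1) = 14.0·38.2/13.0 = 41.1385.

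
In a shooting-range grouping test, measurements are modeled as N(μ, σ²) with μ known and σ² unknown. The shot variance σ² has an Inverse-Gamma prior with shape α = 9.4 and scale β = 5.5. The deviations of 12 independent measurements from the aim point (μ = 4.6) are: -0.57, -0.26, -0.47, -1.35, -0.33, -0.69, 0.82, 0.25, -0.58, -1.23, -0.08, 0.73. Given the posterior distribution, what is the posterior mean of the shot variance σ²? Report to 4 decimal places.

0.5953

With known mean μ and an Inverse-Gamma(α, β) prior on σ², the Normal likelihood is conjugate: posterior is Inv-Gamma(α + n/2, β + Σ(xᵢ−μ)²/2).
Σ(xᵢ−μ)² = (-0.57)² + (-0.26)² + (-0.47)² + (-1.35)² + (-0.33)² + (-0.69)² + (0.82)² + (0.25)² + (-0.58)² + (-1.23)² + (-0.08)² + (0.73)² = 6.1444.
Posterior: Inv-Gamma(9.4 + 12/2, 5.5 + 6.1444/2) = Inv-Gamma(15.40, 8.57220).
E[σ²|data] = β/(α−1) = 8.57220/14.40 = 0.5953.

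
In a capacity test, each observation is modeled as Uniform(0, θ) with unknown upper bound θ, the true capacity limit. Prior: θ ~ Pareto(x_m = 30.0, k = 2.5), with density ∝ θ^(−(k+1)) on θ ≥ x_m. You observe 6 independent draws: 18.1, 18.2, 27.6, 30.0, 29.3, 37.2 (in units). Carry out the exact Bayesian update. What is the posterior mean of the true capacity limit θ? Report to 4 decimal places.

A Pareto(scale x_m, shape k) prior on the upper bound θ of Uniform(0, θ) is conjugate: posterior is Pareto(max(x_m, max xᵢ), k + n).
Sample maximum = 37.2; prior scale x_m = 30.0 → posterior scale = max = 37.2.
Posterior shape = 2.5 + 6 = 8.5.
E[θ|data] = k·x_m/(k−1) = 8.5·37.2/7.5 = 42.1600.

42.1600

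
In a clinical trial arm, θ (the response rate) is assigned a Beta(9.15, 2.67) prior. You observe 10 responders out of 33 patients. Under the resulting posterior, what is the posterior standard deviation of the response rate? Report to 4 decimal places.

0.0731

The Beta prior is conjugate to a Binomial/Bernoulli likelihood; the update adds successes to α and failures to β.
Posterior: Beta(α+k, β+n−k) = Beta(9.15+10, 2.67+23) = Beta(19.15, 25.67).
Var = αβ/((α+β)²(α+β+1)) = 19.15·25.67/(44.82²·45.82) = 0.00534067; SD = √0.00534067 = 0.0731.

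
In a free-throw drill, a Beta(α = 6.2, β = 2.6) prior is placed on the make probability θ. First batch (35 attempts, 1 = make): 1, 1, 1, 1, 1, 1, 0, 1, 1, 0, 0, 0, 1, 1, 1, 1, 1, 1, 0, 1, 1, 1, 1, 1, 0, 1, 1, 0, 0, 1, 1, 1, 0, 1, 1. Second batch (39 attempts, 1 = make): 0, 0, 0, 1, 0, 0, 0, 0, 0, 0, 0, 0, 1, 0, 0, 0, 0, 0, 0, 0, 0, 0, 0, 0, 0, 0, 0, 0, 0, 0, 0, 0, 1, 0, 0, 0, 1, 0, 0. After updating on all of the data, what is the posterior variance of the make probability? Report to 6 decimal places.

The Beta prior is conjugate to a Binomial/Bernoulli likelihood; the update adds successes to α and failures to β.
After batch 1: Beta(6.2+26, 2.6+9) = Beta(32.2, 11.6).
After batch 2: Beta(32.2+4, 11.6+35) = Beta(36.2, 46.6).
Var = αβ/((α+β)²(α+β+1)) = 36.2·46.6/(82.8²·83.8) = 0.002936.

0.002936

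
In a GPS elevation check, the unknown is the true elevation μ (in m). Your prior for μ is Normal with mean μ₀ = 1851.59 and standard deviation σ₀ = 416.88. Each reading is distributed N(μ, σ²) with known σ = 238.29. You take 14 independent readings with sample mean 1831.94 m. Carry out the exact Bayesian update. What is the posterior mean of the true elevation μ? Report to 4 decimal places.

1832.3881

For Normal data with known variance σ², a Normal(μ₀, σ₀²) prior on μ is conjugate. Posterior precision = 1/σ₀² + n/σ²; posterior mean is the precision-weighted average of μ₀ and x̄.
n·x̄ = 14·1831.94 = 25647.16.
σ₀² = 416.88² = 173788.9344, σ² = 238.29² = 56782.1241; σ² + n·σ₀² = 56782.1241 + 14·173788.9344 = 2489827.2057.
Posterior mean = (μ₀/σ₀² + n·x̄/σ²)/(1/σ₀² + n/σ²) = (σ²·μ₀ + σ₀²·n·x̄)/(σ² + n·σ₀²) = (56782.1241·1851.59 + 173788.9344·25647.16)/2489827.2057 = 4562329819.948623/2489827.2057 = 1832.3881.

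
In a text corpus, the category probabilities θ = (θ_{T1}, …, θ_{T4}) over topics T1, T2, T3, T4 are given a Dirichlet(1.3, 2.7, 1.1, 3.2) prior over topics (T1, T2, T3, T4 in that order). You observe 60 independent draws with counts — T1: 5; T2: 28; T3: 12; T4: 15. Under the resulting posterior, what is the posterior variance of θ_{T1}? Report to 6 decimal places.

The Dirichlet prior is conjugate to the Multinomial likelihood: each posterior αⱼ = prior αⱼ + observed count nⱼ.
Posterior concentration: (6.3, 30.7, 13.1, 18.2), total = 68.3.
Var[θ_j] = α_j(Σα−α_j)/((Σα)²(Σα+1)) = 6.3·62.0/(68.3²·69.3) = 0.001208.

0.001208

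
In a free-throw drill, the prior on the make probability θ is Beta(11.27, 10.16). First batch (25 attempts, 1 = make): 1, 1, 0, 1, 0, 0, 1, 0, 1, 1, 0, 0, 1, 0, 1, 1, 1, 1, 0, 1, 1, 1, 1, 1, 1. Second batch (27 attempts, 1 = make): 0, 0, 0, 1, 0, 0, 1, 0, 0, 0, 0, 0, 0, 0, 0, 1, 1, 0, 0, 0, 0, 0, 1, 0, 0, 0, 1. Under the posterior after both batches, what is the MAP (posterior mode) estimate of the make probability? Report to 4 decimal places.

0.4658

The Beta prior is conjugate to a Binomial/Bernoulli likelihood; the update adds successes to α and failures to β.
After batch 1: Beta(11.27+17, 10.16+8) = Beta(28.27, 18.16).
After batch 2: Beta(28.27+6, 18.16+21) = Beta(34.27, 39.16).
Mode of Beta(a,b) for a,b>1 is (a−1)/(a+b−2) = 33.27/71.43 = 0.4658.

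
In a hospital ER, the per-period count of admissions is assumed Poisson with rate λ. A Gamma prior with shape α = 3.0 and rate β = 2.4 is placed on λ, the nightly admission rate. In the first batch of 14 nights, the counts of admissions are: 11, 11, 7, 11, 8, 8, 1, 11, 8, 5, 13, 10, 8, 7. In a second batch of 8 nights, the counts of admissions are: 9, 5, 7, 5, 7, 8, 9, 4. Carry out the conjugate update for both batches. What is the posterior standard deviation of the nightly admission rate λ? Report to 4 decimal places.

0.5437

With a Gamma(shape α, rate β) prior, the Poisson likelihood is conjugate: the posterior is Gamma(α + ΣXᵢ, β + n).
Batch 1: sum of counts S = 119 over n = 14 nights.
After batch 1: Gamma(α+S, β+n) = Gamma(3.0+119, 2.4+14) = Gamma(122.0, 16.4).
Batch 2: sum of counts S = 54 over n = 8 nights.
After batch 2: Gamma(α+S, β+n) = Gamma(122.0+54, 16.4+8) = Gamma(176.0, 24.4).
SD = √α/β = √176.0/24.4 = 0.5437.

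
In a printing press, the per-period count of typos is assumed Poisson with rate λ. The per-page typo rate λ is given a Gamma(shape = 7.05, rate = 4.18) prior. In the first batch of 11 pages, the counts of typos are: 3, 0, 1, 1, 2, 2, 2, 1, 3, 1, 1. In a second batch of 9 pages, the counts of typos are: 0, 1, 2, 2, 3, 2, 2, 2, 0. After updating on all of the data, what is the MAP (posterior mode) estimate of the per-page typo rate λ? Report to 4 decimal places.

With a Gamma(shape α, rate β) prior, the Poisson likelihood is conjugate: the posterior is Gamma(α + ΣXᵢ, β + n).
Batch 1: sum of counts S = 17 over n = 11 pages.
After batch 1: Gamma(α+S, β+n) = Gamma(7.05+17, 4.18+11) = Gamma(24.05, 15.18).
Batch 2: sum of counts S = 14 over n = 9 pages.
After batch 2: Gamma(α+S, β+n) = Gamma(24.05+14, 15.18+9) = Gamma(38.05, 24.18).
Mode of Gamma(α,β) for α≥1 is (α−1)/β = 37.05/24.18 = 1.5323.

1.5323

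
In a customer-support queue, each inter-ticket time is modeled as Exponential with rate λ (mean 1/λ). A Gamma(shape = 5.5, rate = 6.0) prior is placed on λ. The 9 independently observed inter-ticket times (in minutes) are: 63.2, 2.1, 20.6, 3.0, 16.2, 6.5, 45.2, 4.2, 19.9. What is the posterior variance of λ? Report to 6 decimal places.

With a Gamma(shape α, rate β) prior on the exponential rate λ, the posterior after n observations with total T = Σxᵢ is Gamma(α+n, β+T).
Sum of observations T = 180.9 minutes; n = 9.
Posterior: Gamma(5.5+9, 6.0+180.9) = Gamma(14.5, 186.9).
Var = α/β² = 0.000415.

0.000415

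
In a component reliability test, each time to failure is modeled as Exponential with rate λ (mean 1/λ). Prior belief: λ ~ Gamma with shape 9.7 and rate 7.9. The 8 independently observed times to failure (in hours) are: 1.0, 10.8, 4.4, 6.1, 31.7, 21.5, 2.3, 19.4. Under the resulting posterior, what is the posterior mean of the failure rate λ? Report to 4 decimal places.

With a Gamma(shape α, rate β) prior on the exponential rate λ, the posterior after n observations with total T = Σxᵢ is Gamma(α+n, β+T).
Sum of observations T = 97.2 hours; n = 8.
Posterior: Gamma(9.7+8, 7.9+97.2) = Gamma(17.7, 105.1).
Posterior mean of λ = α/β = 17.7/105.1 = 0.1684.

0.1684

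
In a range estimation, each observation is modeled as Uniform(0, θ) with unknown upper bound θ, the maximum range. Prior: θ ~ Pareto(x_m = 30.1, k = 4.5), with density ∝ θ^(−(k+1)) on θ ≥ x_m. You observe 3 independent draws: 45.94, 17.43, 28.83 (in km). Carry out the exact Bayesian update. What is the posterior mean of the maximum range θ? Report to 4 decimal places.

A Pareto(scale x_m, shape k) prior on the upper bound θ of Uniform(0, θ) is conjugate: posterior is Pareto(max(x_m, max xᵢ), k + n).
Sample maximum = 45.94; prior scale x_m = 30.1 → posterior scale = max = 45.94.
Posterior shape = 4.5 + 3 = 7.5.
E[θ|data] = k·x_m/(k−1) = 7.5·45.94/6.5 = 53.0077.

53.0077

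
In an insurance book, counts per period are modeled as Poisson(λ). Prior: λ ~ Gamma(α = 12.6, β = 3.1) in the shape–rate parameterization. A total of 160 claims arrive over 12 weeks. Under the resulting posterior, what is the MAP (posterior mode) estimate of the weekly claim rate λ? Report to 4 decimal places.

With a Gamma(shape α, rate β) prior, the Poisson likelihood is conjugate: the posterior is Gamma(α + ΣXᵢ, β + n).
Posterior: Gamma(α+S, β+n) = Gamma(12.6+160, 3.1+12) = Gamma(172.6, 15.1).
Mode of Gamma(α,β) for α≥1 is (α−1)/β = 171.6/15.1 = 11.3642.

11.3642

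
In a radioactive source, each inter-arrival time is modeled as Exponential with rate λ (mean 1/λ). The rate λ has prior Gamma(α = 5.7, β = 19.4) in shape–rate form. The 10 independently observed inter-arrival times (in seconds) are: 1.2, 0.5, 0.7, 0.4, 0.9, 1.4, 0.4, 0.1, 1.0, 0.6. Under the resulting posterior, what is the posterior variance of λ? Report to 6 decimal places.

0.022189

With a Gamma(shape α, rate β) prior on the exponential rate λ, the posterior after n observations with total T = Σxᵢ is Gamma(α+n, β+T).
Sum of observations T = 7.2 seconds; n = 10.
Posterior: Gamma(5.7+10, 19.4+7.2) = Gamma(15.7, 26.6).
Var = α/β² = 0.022189.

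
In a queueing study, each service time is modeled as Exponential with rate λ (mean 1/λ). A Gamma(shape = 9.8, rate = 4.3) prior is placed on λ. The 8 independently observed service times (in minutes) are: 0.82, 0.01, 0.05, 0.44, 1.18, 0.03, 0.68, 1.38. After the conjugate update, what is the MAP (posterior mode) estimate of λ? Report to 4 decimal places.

1.8898

With a Gamma(shape α, rate β) prior on the exponential rate λ, the posterior after n observations with total T = Σxᵢ is Gamma(α+n, β+T).
Sum of observations T = 4.59 minutes; n = 8.
Posterior: Gamma(9.8+8, 4.3+4.59) = Gamma(17.8, 8.89).
Mode = (α−1)/β = 1.8898.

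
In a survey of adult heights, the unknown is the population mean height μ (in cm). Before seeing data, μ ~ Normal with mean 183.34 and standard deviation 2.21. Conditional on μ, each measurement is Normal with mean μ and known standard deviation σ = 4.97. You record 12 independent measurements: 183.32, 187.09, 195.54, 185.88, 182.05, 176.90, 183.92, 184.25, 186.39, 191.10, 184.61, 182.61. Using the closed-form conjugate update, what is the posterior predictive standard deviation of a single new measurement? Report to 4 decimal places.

5.1136

For Normal data with known variance σ², a Normal(μ₀, σ₀²) prior on μ is conjugate. Posterior precision = 1/σ₀² + n/σ²; posterior mean is the precision-weighted average of μ₀ and x̄.
σ₀² = 2.21² = 4.8841, σ² = 4.97² = 24.7009; σ² + n·σ₀² = 24.7009 + 12·4.8841 = 83.3101.
Posterior precision = 1/σ₀² + n/σ² = 1/4.8841 + 12/24.7009 = (σ² + n·σ₀²)/(σ₀²σ²) = 83.3101/(4.8841·24.7009); posterior variance σₙ² = σ₀²σ²/(σ² + n·σ₀²) = 4.8841·24.7009/83.3101 = 1.448104.
Predictive variance for one new observation = σₙ² + σ² = 4.8841·24.7009/83.3101 + 24.7009 = σ²·(σ₀² + 83.3101)/83.3101 = 24.7009·88.1942/83.3101 = 26.149004; SD = √(24.7009·88.1942/83.3101) = 5.1136.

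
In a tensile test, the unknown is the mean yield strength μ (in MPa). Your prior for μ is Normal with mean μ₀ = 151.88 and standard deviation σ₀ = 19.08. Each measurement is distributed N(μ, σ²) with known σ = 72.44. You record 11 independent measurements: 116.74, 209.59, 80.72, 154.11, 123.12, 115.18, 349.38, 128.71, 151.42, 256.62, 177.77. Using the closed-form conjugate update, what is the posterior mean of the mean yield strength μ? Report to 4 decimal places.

159.4615

For Normal data with known variance σ², a Normal(μ₀, σ₀²) prior on μ is conjugate. Posterior precision = 1/σ₀² + n/σ²; posterior mean is the precision-weighted average of μ₀ and x̄.
Σxᵢ = 116.74 + 209.59 + 80.72 + 154.11 + 123.12 + 115.18 + 349.38 + 128.71 + 151.42 + 256.62 + 177.77 = 1863.36, so n·x̄ = 1863.36.
σ₀² = 19.08² = 364.0464, σ² = 72.44² = 5247.5536; σ² + n·σ₀² = 5247.5536 + 11·364.0464 = 9252.064.
Posterior mean = (μ₀/σ₀² + n·x̄/σ²)/(1/σ₀² + n/σ²) = (σ²·μ₀ + σ₀²·n·x̄)/(σ² + n·σ₀²) = (5247.5536·151.88 + 364.0464·1863.36)/9252.064 = 1475347.940672/9252.064 = 159.4615.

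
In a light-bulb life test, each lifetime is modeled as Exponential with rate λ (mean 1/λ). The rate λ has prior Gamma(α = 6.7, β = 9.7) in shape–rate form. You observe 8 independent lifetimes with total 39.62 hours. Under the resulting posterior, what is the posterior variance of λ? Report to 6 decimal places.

With a Gamma(shape α, rate β) prior on the exponential rate λ, the posterior after n observations with total T = Σxᵢ is Gamma(α+n, β+T).
Posterior: Gamma(6.7+8, 9.7+39.62) = Gamma(14.7, 49.32).
Var = α/β² = 0.006043.

0.006043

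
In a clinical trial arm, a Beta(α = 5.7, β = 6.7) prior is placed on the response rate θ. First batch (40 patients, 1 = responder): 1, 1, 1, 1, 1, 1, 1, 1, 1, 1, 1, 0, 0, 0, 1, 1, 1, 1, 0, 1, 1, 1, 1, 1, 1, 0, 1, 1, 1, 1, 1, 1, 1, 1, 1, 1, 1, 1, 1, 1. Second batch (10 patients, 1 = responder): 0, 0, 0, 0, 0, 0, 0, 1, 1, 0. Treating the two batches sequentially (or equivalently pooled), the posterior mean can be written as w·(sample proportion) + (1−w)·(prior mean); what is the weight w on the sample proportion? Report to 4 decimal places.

0.8013

The Beta prior is conjugate to a Binomial/Bernoulli likelihood; the update adds successes to α and failures to β.
Total number of patients: n = 40 + 10 = 50.
Posterior mean = (α₀+k)/(α₀+β₀+n) = [n/(α₀+β₀+n)]·(k/n) + [(α₀+β₀)/(α₀+β₀+n)]·α₀/(α₀+β₀), so only n and the prior enter the weight.
The weight on the data is w = n/(α₀+β₀+n) = 50/(5.7+6.7+50) = 50/62.4 = 0.8013.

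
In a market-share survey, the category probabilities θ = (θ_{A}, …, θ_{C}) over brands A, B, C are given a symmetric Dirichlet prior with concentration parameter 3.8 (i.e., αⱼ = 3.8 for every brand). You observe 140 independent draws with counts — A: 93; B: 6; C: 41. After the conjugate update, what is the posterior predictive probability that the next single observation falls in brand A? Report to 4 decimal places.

The Dirichlet prior is conjugate to the Multinomial likelihood: each posterior αⱼ = prior αⱼ + observed count nⱼ.
Posterior concentration: (96.8, 9.8, 44.8), total = 151.4.
P(next = A | data) = α_{A}/Σα = 0.6394.

0.6394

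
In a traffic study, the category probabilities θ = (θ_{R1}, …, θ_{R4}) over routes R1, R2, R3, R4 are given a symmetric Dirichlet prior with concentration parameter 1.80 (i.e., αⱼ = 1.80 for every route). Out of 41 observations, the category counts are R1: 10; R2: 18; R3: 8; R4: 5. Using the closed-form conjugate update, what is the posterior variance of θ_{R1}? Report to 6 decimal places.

0.003758

The Dirichlet prior is conjugate to the Multinomial likelihood: each posterior αⱼ = prior αⱼ + observed count nⱼ.
Posterior concentration: (11.80, 19.80, 9.80, 6.80), total = 48.20.
Var[θ_j] = α_j(Σα−α_j)/((Σα)²(Σα+1)) = 11.80·36.40/(48.20²·49.20) = 0.003758.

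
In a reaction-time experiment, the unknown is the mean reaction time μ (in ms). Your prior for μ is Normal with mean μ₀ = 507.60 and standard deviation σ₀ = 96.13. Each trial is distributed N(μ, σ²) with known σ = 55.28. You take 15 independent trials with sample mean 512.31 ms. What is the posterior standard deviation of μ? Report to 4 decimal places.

14.1185

For Normal data with known variance σ², a Normal(μ₀, σ₀²) prior on μ is conjugate. Posterior precision = 1/σ₀² + n/σ²; posterior mean is the precision-weighted average of μ₀ and x̄.
σ₀² = 96.13² = 9240.9769, σ² = 55.28² = 3055.8784; σ² + n·σ₀² = 3055.8784 + 15·9240.9769 = 141670.5319.
Posterior precision = 1/σ₀² + n/σ² = 1/9240.9769 + 15/3055.8784 = (σ² + n·σ₀²)/(σ₀²σ²) = 141670.5319/(9240.9769·3055.8784); posterior variance σₙ² = σ₀²σ²/(σ² + n·σ₀²) = 9240.9769·3055.8784/141670.5319 = 199.330809.
Posterior SD = √σₙ² = √(9240.9769·3055.8784/141670.5319) = 14.1185.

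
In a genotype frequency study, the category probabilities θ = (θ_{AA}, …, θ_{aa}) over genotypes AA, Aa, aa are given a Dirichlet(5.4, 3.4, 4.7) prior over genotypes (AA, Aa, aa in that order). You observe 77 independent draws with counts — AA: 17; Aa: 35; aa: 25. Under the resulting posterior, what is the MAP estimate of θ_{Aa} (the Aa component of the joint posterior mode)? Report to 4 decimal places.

0.4274

The Dirichlet prior is conjugate to the Multinomial likelihood: each posterior αⱼ = prior αⱼ + observed count nⱼ.
Posterior concentration: (22.4, 38.4, 29.7), total = 90.5.
Joint mode component: (α_{Aa}−1)/(Σα−K) = 37.4/87.5 = 0.4274.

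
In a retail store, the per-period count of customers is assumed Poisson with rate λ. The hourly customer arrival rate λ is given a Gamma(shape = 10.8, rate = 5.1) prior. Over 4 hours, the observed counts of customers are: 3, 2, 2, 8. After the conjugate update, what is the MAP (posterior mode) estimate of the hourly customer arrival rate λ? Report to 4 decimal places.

With a Gamma(shape α, rate β) prior, the Poisson likelihood is conjugate: the posterior is Gamma(α + ΣXᵢ, β + n).
Sum of counts S = 15 over n = 4 hours.
Posterior: Gamma(α+S, β+n) = Gamma(10.8+15, 5.1+4) = Gamma(25.8, 9.1).
Mode of Gamma(α,β) for α≥1 is (α−1)/β = 24.8/9.1 = 2.7253.

2.7253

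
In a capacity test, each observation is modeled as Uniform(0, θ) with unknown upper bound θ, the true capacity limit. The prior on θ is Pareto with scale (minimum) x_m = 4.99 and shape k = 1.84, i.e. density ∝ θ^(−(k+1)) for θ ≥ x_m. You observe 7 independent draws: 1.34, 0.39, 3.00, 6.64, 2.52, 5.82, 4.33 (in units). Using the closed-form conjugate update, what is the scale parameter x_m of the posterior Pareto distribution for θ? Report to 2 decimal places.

6.64

A Pareto(scale x_m, shape k) prior on the upper bound θ of Uniform(0, θ) is conjugate: posterior is Pareto(max(x_m, max xᵢ), k + n).
Sample maximum = 6.64; prior scale x_m = 4.99 → posterior scale = max = 6.64.
Posterior shape = 1.84 + 7 = 8.84.
Posterior scale x_m = 6.64.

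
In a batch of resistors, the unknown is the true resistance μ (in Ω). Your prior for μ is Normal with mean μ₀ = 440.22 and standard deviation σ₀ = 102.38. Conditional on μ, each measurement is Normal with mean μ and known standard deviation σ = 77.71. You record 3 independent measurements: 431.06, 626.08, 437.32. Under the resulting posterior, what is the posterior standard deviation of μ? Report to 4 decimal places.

For Normal data with known variance σ², a Normal(μ₀, σ₀²) prior on μ is conjugate. Posterior precision = 1/σ₀² + n/σ²; posterior mean is the precision-weighted average of μ₀ and x̄.
σ₀² = 102.38² = 10481.6644, σ² = 77.71² = 6038.8441; σ² + n·σ₀² = 6038.8441 + 3·10481.6644 = 37483.8373.
Posterior precision = 1/σ₀² + n/σ² = 1/10481.6644 + 3/6038.8441 = (σ² + n·σ₀²)/(σ₀²σ²) = 37483.8373/(10481.6644·6038.8441); posterior variance σₙ² = σ₀²σ²/(σ² + n·σ₀²) = 10481.6644·6038.8441/37483.8373 = 1688.651477.
Posterior SD = √σₙ² = √(10481.6644·6038.8441/37483.8373) = 41.0932.

41.0932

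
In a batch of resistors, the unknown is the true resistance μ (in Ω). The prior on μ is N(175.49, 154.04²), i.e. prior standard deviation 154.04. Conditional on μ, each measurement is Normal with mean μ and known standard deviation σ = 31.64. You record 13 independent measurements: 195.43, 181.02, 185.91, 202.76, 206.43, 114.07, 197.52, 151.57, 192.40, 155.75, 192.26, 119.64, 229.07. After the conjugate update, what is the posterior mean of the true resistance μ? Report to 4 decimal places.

178.7456

For Normal data with known variance σ², a Normal(μ₀, σ₀²) prior on μ is conjugate. Posterior precision = 1/σ₀² + n/σ²; posterior mean is the precision-weighted average of μ₀ and x̄.
Σxᵢ = 195.43 + 181.02 + 185.91 + 202.76 + 206.43 + 114.07 + 197.52 + 151.57 + 192.40 + 155.75 + 192.26 + 119.64 + 229.07 = 2323.83, so n·x̄ = 2323.83.
σ₀² = 154.04² = 23728.3216, σ² = 31.64² = 1001.0896; σ² + n·σ₀² = 1001.0896 + 13·23728.3216 = 309469.2704.
Posterior mean = (μ₀/σ₀² + n·x̄/σ²)/(1/σ₀² + n/σ²) = (σ²·μ₀ + σ₀²·n·x̄)/(σ² + n·σ₀²) = (1001.0896·175.49 + 23728.3216·2323.83)/309469.2704 = 55316266.797632/309469.2704 = 178.7456.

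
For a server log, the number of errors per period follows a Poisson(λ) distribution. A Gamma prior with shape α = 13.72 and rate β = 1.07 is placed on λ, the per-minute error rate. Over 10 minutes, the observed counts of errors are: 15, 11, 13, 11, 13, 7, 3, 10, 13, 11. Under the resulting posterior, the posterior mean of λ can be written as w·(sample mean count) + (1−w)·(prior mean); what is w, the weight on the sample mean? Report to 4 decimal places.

With a Gamma(shape α, rate β) prior, the Poisson likelihood is conjugate: the posterior is Gamma(α + ΣXᵢ, β + n).
Posterior mean = (α₀+S)/(β₀+n) = [n/(β₀+n)]·(S/n) + [β₀/(β₀+n)]·(α₀/β₀), so only n and β₀ enter the weight.
Weight on data w = n/(β₀+n) = 10/(1.07+10) = 10/11.07 = 0.9033.

0.9033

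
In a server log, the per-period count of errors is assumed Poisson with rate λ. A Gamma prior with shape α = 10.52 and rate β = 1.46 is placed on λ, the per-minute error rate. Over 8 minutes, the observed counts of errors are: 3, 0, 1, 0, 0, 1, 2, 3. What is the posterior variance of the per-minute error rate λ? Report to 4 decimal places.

0.2293

With a Gamma(shape α, rate β) prior, the Poisson likelihood is conjugate: the posterior is Gamma(α + ΣXᵢ, β + n).
Sum of counts S = 10 over n = 8 minutes.
Posterior: Gamma(α+S, β+n) = Gamma(10.52+10, 1.46+8) = Gamma(20.52, 9.46).
Var = α/β² = 20.52/9.46² = 0.2293.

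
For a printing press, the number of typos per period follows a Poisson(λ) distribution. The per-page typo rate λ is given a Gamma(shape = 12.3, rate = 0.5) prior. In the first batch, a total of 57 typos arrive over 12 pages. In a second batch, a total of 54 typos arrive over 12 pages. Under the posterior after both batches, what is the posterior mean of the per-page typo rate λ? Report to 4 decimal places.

With a Gamma(shape α, rate β) prior, the Poisson likelihood is conjugate: the posterior is Gamma(α + ΣXᵢ, β + n).
After batch 1: Gamma(α+S, β+n) = Gamma(12.3+57, 0.5+12) = Gamma(69.3, 12.5).
After batch 2: Gamma(α+S, β+n) = Gamma(69.3+54, 12.5+12) = Gamma(123.3, 24.5).
Posterior mean = α/β = 123.3/24.5 = 5.0327.

5.0327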